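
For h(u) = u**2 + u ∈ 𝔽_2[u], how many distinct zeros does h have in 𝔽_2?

2

Evaluate at each of the 2 elements of 𝔽_2:
h(0) = 0 → root; h(1) = 0 → root.
Roots: {0, 1}.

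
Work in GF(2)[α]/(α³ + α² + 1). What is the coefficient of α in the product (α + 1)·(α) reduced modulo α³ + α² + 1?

Multiply in GF(2)[α]: (α + 1)·(α) = α² + α.
Reduced: α² + α.

1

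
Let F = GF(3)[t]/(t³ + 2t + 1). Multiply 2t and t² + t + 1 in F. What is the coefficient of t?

Multiply in GF(3)[t]: (2t)·(t² + t + 1) = 2t³ + 2t² + 2t.
Reduce using t³ ≡ t + 2 (mod t³ + 2t + 1).
Reduced: 2t² + t + 1.

1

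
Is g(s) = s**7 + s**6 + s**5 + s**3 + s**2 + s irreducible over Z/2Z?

No

Check for roots in Z/2Z: g(0) = 0 → root; g(1) = 0 → root.
g(0) = 0, so (s) divides g(s); g is reducible.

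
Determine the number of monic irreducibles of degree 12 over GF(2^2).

The number of monic irreducibles of degree 12 over GF(4) is (1/12)·Σ_{d∣12} μ(12/d) 4^d.
Divisors of 12: 1, 2, 3, 4, 6, 12; μ(12/d) for each: 0, 1, 0, -1, -1, 1.
Σ = 4^2 − 4^4 − 4^6 + 4^12 = 16772880.
N = 16772880/12 = 1397740.

1397740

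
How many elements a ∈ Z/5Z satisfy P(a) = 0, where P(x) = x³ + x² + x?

Evaluate at each of the 5 elements of Z/5Z:
P(0) = 0 → root; P(1) = 3; P(2) = 4; P(3) = 4; P(4) = 4.
Roots: {0}.

1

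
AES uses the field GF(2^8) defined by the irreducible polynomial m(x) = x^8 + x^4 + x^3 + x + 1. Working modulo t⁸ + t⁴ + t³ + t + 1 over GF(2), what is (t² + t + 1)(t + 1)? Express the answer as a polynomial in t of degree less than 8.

t^3 + 1

Multiply in GF(2)[t]: (t² + t + 1)·(t + 1) = t³ + 1.
Reduced: t³ + 1.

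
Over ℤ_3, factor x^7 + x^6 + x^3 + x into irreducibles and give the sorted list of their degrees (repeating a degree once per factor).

1, 3, 3

Write g(x) = x^7 + x^6 + x^3 + x.
Roots in ℤ_3: g(0) = 0 → root; g(1) = 1; g(2) = 1.
Linear factors from roots: (x).
Complete factorization: g(x) = (x)·(x^3 - x - 1)·(x^3 + x^2 + x - 1).
Factor degrees with multiplicity: 1 + 3 + 3 = 7.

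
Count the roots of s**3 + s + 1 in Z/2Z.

0

Write f(s) = s**3 + s + 1.
Evaluate at each of the 2 elements of Z/2Z:
f(0) = 1; f(1) = 1.
No element is a root.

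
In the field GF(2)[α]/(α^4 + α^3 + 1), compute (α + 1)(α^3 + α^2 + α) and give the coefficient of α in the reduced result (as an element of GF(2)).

1

Multiply in GF(2)[α]: (α + 1)·(α^3 + α^2 + α) = α^4 + α.
Reduce using α^4 ≡ α^3 + 1 (mod α^4 + α^3 + 1).
Reduced: α^3 + α + 1.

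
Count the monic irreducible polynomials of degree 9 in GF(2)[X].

Gauss's count: N_{2}(9) = (1/9) Σ_{d|9} μ(9/d)·2^d.
Divisors of 9: 1, 3, 9; μ(9/d) for each: 0, -1, 1.
Σ = − 2^3 + 2^9 = 504.
N = 504/9 = 56.

56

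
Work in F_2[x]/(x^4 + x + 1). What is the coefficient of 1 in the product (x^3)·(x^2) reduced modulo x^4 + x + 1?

Multiply in F_2[x]: (x^3)·(x^2) = x^5.
Reduce using x^4 ≡ x + 1 (mod x^4 + x + 1).
Reduced: x^2 + x.

0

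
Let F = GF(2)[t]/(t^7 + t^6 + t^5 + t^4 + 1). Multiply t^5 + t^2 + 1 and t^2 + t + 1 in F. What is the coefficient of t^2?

Multiply in GF(2)[t]: (t^5 + t^2 + 1)·(t^2 + t + 1) = t^7 + t^6 + t^5 + t^4 + t^3 + t + 1.
Reduce using t^7 ≡ t^6 + t^5 + t^4 + 1 (mod t^7 + t^6 + t^5 + t^4 + 1).
Reduced: t^3 + t.

0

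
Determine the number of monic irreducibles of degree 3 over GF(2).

By the necklace-counting formula, N_2(3) = (1/3) Σ_{d|3} μ(3/d)·2^d.
Divisors of 3: 1, 3; μ(3/d) for each: -1, 1.
Σ = − 2^1 + 2^3 = 6.
N = 6/3 = 2.

2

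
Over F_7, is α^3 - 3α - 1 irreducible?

Yes

Write h(α) = α^3 - 3α - 1.
Check for roots in F_7: h(0) = 6; h(1) = 4; h(2) = 1; h(3) = 3; h(4) = 2; h(5) = 4; h(6) = 1.
No roots. A degree-3 polynomial over a field with no linear factor is irreducible.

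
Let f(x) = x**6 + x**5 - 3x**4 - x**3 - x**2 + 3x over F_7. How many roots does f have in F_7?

4

Evaluate at each of the 7 elements of F_7:
f(0) = 0 → root; f(1) = 0 → root; f(2) = 0 → root; f(3) = 2; f(4) = 0 → root; f(5) = 3; f(6) = 1.
Roots: {0, 1, 2, 4}.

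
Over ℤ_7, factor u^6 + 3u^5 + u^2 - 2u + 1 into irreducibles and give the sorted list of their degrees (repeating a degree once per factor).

Write h(u) = u^6 + 3u^5 + u^2 - 2u + 1.
Linear factors from roots: (u - 2).
Complete factorization: h(u) = (u - 2)^2·(u^4 + 3u^2 - 2u + 2).
Factor degrees with multiplicity: 1 + 1 + 4 = 6.

1, 1, 4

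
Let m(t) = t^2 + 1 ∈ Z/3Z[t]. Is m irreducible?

Check for roots in Z/3Z: m(0) = 1; m(1) = 2; m(2) = 2.
No roots. A degree-2 polynomial over a field with no linear factor is irreducible.

Yes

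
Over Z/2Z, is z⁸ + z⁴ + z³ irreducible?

No

Write P(z) = z⁸ + z⁴ + z³.
Check for roots in Z/2Z: P(0) = 0 → root; P(1) = 1.
P(0) = 0, so (z) divides P(z); P is reducible.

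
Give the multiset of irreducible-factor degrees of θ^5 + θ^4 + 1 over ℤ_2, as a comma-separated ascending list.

2, 3

Write f(θ) = θ^5 + θ^4 + 1.
Roots in ℤ_2: f(0) = 1; f(1) = 1.
Complete factorization: f(θ) = (θ^2 + θ + 1)·(θ^3 + θ + 1).
Factor degrees with multiplicity: 2 + 3 = 5.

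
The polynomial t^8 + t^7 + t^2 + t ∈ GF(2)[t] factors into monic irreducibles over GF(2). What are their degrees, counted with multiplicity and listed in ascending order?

Write f(t) = t^8 + t^7 + t^2 + t.
Roots in GF(2): f(0) = 0 → root; f(1) = 0 → root.
Linear factors from roots: (t), (t + 1).
Complete factorization: f(t) = (t)·(t + 1)^3·(t^2 + t + 1)^2.
Factor degrees with multiplicity: 1 + 1 + 1 + 1 + 2 + 2 = 8.

1, 1, 1, 1, 2, 2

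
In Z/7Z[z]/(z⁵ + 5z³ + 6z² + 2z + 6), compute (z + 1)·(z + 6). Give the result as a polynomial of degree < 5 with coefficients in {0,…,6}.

Multiply in Z/7Z[z]: (z + 1)·(z + 6) = z² + 6.
Reduced: z² + 6.

z^2 + 6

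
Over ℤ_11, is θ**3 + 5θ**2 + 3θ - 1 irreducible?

No

Write g(θ) = θ**3 + 5θ**2 + 3θ - 1.
Check each element of ℤ_11 for a root: g(0)=10, g(1)=8, g(2)=0, g(3)=3, g(4)=1, g(5)=0, g(6)=6, g(7)=3, g(8)=8, g(9)=5, g(10)=0.
g(2) = 0, so (θ − 2) divides g(θ); g is reducible.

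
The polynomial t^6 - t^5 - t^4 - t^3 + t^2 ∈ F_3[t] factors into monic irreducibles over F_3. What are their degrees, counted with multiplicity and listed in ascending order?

1, 1, 1, 1, 2

Write h(t) = t^6 - t^5 - t^4 - t^3 + t^2.
Roots in F_3: h(0) = 0 → root; h(1) = 2; h(2) = 0 → root.
Linear factors from roots: (t), (t + 1).
Complete factorization: h(t) = (t)^2·(t + 1)^2·(t^2 + 1).
Factor degrees with multiplicity: 1 + 1 + 1 + 1 + 2 = 6.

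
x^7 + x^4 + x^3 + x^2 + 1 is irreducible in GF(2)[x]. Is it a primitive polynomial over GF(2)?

Write f(x) = x^7 + x^4 + x^3 + x^2 + 1.
|GF(2^7)^×| = 2^7 − 1 = 127. Prime factorization: 127 = 127.
f is primitive ⇔ x has order 127 in GF(2)[x]/(f), i.e. x^(127/q) ≠ 1 for each prime q | 127.
x^(1) mod f = x.
None equal 1, so x has full order 127; f is primitive.

Yes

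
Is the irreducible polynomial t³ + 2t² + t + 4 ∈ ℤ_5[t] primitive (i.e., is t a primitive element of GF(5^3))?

No

Write f(t) = t³ + 2t² + t + 4.
|GF(5^3)^×| = 5^3 − 1 = 124. Prime factorization: 124 = 2^2·31.
f is primitive ⇔ t has order 124 in GF(5)[t]/(f), i.e. t^(124/q) ≠ 1 for each prime q | 124.
t^(62) mod f = 1
t^(4) mod f = 3t² + 3t + 3.
Since t^(62) = 1, the order of t divides 62 < 124; not primitive.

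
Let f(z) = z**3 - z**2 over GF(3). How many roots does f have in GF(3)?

Evaluate at each of the 3 elements of GF(3):
f(0) = 0 → root; f(1) = 0 → root; f(2) = 1.
Roots: {0, 1}.

2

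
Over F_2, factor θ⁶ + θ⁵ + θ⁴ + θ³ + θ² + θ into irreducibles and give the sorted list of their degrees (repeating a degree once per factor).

1, 1, 2, 2

Write h(θ) = θ⁶ + θ⁵ + θ⁴ + θ³ + θ² + θ.
Roots in F_2: h(0) = 0 → root; h(1) = 0 → root.
Linear factors from roots: (θ), (θ + 1).
Complete factorization: h(θ) = (θ)·(θ + 1)·(θ² + θ + 1)^2.
Factor degrees with multiplicity: 1 + 1 + 2 + 2 = 6.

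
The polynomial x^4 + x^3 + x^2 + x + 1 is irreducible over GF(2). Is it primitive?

Write f(x) = x^4 + x^3 + x^2 + x + 1.
|GF(2^4)^×| = 2^4 − 1 = 15. Prime factorization: 15 = 3·5.
f is primitive ⇔ x has order 15 in GF(2)[x]/(f), i.e. x^(15/q) ≠ 1 for each prime q | 15.
x^(5) mod f = 1
x^(3) mod f = x^3.
Since x^(5) = 1, the order of x divides 5 < 15; not primitive.

No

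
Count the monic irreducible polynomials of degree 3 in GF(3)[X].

By the necklace-counting formula, N_3(3) = (1/3) Σ_{d|3} μ(3/d)·3^d.
Divisors of 3: 1, 3; μ(3/d) for each: -1, 1.
Σ = − 3^1 + 3^3 = 24.
N = 24/3 = 8.

8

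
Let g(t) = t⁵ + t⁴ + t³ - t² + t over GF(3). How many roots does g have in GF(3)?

Evaluate at each of the 3 elements of GF(3):
g(0) = 0 → root; g(1) = 0 → root; g(2) = 0 → root.
Roots: {0, 1, 2}.

3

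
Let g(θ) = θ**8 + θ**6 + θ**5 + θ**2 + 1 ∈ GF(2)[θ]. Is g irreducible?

Check for roots in GF(2): g(0) = 1; g(1) = 1.
No roots, so no linear factors.
Monic irreducibles of degree 2 over GF(2): θ**2 + θ + 1.
None of them divide g (all give nonzero remainder).
Monic irreducibles of degree 3 over GF(2): θ**3 + θ + 1, θ**3 + θ**2 + 1.
None of them divide g (all give nonzero remainder).
Monic irreducibles of degree 4 over GF(2): θ**4 + θ + 1, θ**4 + θ**3 + 1, θ**4 + θ**3 + θ**2 + θ + 1.
None of them divide g (all give nonzero remainder).
No irreducible factor of degree ≤ 4 exists, so g is irreducible over GF(2).

Yes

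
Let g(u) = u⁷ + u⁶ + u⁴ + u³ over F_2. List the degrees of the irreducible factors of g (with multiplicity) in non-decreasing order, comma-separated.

Roots in F_2: g(0) = 0 → root; g(1) = 0 → root.
Linear factors from roots: (u), (u + 1).
Complete factorization: g(u) = (u + 1)^2·(u)^3·(u² + u + 1).
Factor degrees with multiplicity: 1 + 1 + 1 + 1 + 1 + 2 = 7.

1, 1, 1, 1, 1, 2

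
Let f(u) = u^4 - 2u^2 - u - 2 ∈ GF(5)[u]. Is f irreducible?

Yes

Check for roots in GF(5): f(0) = 3; f(1) = 1; f(2) = 4; f(3) = 3; f(4) = 3.
No roots, so no linear factors.
Degree-2 irreducible divisors: test the 10 monic irreducibles of degree 2 over GF(5).
None of them divide f (all give nonzero remainder).
No irreducible factor of degree ≤ 2 exists, so f is irreducible over GF(5).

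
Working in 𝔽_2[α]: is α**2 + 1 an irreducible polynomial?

Write h(α) = α**2 + 1.
Check for roots in 𝔽_2: h(0) = 1; h(1) = 0 → root.
h(1) = 0, so (α − 1) divides h(α); h is reducible.

No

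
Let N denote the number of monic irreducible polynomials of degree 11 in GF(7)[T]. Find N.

179756976

x^(7^11) − x is the product of all monic irreducibles of degree dividing 11; Möbius inversion gives N = (1/11) Σ μ(11/d)·7^d.
Divisors of 11: 1, 11; μ(11/d) for each: -1, 1.
Σ = − 7^1 + 7^11 = 1977326736.
N = 1977326736/11 = 179756976.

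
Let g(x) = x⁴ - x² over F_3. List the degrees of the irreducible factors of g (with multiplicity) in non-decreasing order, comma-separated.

Roots in F_3: g(0) = 0 → root; g(1) = 0 → root; g(2) = 0 → root.
Linear factors from roots: (x), (x - 1), (x + 1).
Complete factorization: g(x) = (x + 1)·(x - 1)·(x)^2.
Factor degrees with multiplicity: 1 + 1 + 1 + 1 = 4.

1, 1, 1, 1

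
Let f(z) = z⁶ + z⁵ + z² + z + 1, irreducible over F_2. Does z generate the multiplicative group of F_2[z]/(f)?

Yes

|GF(2^6)^×| = 2^6 − 1 = 63. Prime factorization: 63 = 3^2·7.
f is primitive ⇔ z has order 63 in GF(2)[z]/(f), i.e. z^(63/q) ≠ 1 for each prime q | 63.
z^(21) mod f = z⁵ + z³ + z².
z^(9) mod f = z³ + z² + 1.
None equal 1, so z has full order 63; f is primitive.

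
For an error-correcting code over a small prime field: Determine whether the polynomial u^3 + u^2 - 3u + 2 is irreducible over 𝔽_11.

Write m(u) = u^3 + u^2 - 3u + 2.
Check each element of 𝔽_11 for a root: m(0)=2, m(1)=1, m(2)=8, m(3)=7, m(4)=4, m(5)=5, m(6)=5, m(7)=10, m(8)=4, m(9)=4, m(10)=5.
No roots. A degree-3 polynomial over a field with no linear factor is irreducible.

Yes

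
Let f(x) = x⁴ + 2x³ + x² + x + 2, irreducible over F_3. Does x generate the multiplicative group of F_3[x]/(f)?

Yes

|GF(3^4)^×| = 3^4 − 1 = 80. Prime factorization: 80 = 2^4·5.
f is primitive ⇔ x has order 80 in GF(3)[x]/(f), i.e. x^(80/q) ≠ 1 for each prime q | 80.
x^(40) mod f = 2.
x^(16) mod f = x³ + 1.
None equal 1, so x has full order 80; f is primitive.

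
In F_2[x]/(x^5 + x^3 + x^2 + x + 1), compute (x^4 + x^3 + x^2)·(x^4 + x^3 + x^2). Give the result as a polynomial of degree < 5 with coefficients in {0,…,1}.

x^2 + x + 1

Multiply in F_2[x]: (x^4 + x^3 + x^2)·(x^4 + x^3 + x^2) = x^8 + x^6 + x^4.
Reduce using x^5 ≡ x^3 + x^2 + x + 1 (mod x^5 + x^3 + x^2 + x + 1).
Reduced: x^2 + x + 1.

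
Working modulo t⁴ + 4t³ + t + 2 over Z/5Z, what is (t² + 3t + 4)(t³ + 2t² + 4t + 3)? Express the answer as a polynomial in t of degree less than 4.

2t^2 + 2t

Multiply in Z/5Z[t]: (t² + 3t + 4)·(t³ + 2t² + 4t + 3) = t⁵ + 4t³ + 3t² + 2.
Reduce using t⁴ ≡ t³ + 4t + 3 (mod t⁴ + 4t³ + t + 2).
Reduced: 2t² + 2t.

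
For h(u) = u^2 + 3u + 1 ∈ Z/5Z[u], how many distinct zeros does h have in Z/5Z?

Evaluate at each of the 5 elements of Z/5Z:
h(0) = 1; h(1) = 0 → root; h(2) = 1; h(3) = 4; h(4) = 4.
Roots: {1}.

1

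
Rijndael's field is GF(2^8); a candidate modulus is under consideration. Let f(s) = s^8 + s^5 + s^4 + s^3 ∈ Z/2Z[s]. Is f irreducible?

No

Check for roots in Z/2Z: f(0) = 0 → root; f(1) = 0 → root.
f(0) = 0, so (s) divides f(s); f is reducible.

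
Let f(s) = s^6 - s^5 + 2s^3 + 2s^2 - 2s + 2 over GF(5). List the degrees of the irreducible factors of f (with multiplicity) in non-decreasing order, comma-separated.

2, 2, 2

Roots in GF(5): f(0) = 2; f(1) = 4; f(2) = 4; f(3) = 4; f(4) = 1.
Complete factorization: f(s) = (s^2 + 2)·(s^2 + s + 2)·(s^2 - 2s - 2).
Factor degrees with multiplicity: 2 + 2 + 2 = 6.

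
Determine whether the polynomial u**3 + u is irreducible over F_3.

Write h(u) = u**3 + u.
Check for roots in F_3: h(0) = 0 → root; h(1) = 2; h(2) = 1.
h(0) = 0, so (u) divides h(u); h is reducible.

No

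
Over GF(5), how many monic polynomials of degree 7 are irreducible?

11160

The number of monic irreducibles of degree 7 over GF(5) is (1/7)·Σ_{d∣7} μ(7/d) 5^d.
Divisors of 7: 1, 7; μ(7/d) for each: -1, 1.
Σ = − 5^1 + 5^7 = 78120.
N = 78120/7 = 11160.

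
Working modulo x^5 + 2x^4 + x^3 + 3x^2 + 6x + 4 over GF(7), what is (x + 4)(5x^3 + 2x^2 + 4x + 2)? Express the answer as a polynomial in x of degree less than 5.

5x^4 + x^3 + 5x^2 + 4x + 1

Multiply in GF(7)[x]: (x + 4)·(5x^3 + 2x^2 + 4x + 2) = 5x^4 + x^3 + 5x^2 + 4x + 1.
Reduced: 5x^4 + x^3 + 5x^2 + 4x + 1.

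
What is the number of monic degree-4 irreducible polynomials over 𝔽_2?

3

Gauss's count: N_{2}(4) = (1/4) Σ_{d|4} μ(4/d)·2^d.
Divisors of 4: 1, 2, 4; μ(4/d) for each: 0, -1, 1.
Σ = − 2^2 + 2^4 = 12.
N = 12/4 = 3.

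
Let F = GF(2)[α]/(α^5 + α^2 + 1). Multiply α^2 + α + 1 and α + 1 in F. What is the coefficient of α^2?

Multiply in GF(2)[α]: (α^2 + α + 1)·(α + 1) = α^3 + 1.
Reduced: α^3 + 1.

0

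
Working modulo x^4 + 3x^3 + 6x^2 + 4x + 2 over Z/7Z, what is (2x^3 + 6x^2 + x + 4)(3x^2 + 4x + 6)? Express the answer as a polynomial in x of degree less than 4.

x^2 + 6x + 1

Multiply in Z/7Z[x]: (2x^3 + 6x^2 + x + 4)·(3x^2 + 4x + 6) = 6x^5 + 5x^4 + 4x^3 + 3x^2 + x + 3.
Reduce using x^4 ≡ 4x^3 + x^2 + 3x + 5 (mod x^4 + 3x^3 + 6x^2 + 4x + 2).
Reduced: x^2 + 6x + 1.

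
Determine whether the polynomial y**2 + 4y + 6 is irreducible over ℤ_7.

Yes

Write P(y) = y**2 + 4y + 6.
Check for roots in ℤ_7: P(0) = 6; P(1) = 4; P(2) = 4; P(3) = 6; P(4) = 3; P(5) = 2; P(6) = 3.
No roots. A degree-2 polynomial over a field with no linear factor is irreducible.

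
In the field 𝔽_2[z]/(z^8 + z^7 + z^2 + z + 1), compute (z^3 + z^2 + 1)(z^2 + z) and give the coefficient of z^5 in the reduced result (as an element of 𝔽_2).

1

Multiply in 𝔽_2[z]: (z^3 + z^2 + 1)·(z^2 + z) = z^5 + z^3 + z^2 + z.
Reduced: z^5 + z^3 + z^2 + z.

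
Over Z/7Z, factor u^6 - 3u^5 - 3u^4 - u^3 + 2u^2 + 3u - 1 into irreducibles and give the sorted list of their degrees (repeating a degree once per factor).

Write h(u) = u^6 - 3u^5 - 3u^4 - u^3 + 2u^2 + 3u - 1.
Linear factors from roots: (u + 1).
Complete factorization: h(u) = (u + 1)·(u^2 - u + 3)·(u^3 - 3u^2 + 2u + 2).
Factor degrees with multiplicity: 1 + 2 + 3 = 6.

1, 2, 3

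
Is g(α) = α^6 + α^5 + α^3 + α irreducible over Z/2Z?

No

Check for roots in Z/2Z: g(0) = 0 → root; g(1) = 0 → root.
g(0) = 0, so (α) divides g(α); g is reducible.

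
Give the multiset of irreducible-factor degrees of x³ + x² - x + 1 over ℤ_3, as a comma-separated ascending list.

3

Write g(x) = x³ + x² - x + 1.
Roots in ℤ_3: g(0) = 1; g(1) = 2; g(2) = 2.
Complete factorization: g(x) = (x³ + x² - x + 1).
Factor degrees with multiplicity: 3 = 3.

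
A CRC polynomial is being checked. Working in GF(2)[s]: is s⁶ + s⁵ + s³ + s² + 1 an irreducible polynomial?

Write h(s) = s⁶ + s⁵ + s³ + s² + 1.
Check for roots in GF(2): h(0) = 1; h(1) = 1.
No roots, so no linear factors.
Monic irreducibles of degree 2 over GF(2): s² + s + 1.
None of them divide h (all give nonzero remainder).
Monic irreducibles of degree 3 over GF(2): s³ + s + 1, s³ + s² + 1.
None of them divide h (all give nonzero remainder).
No irreducible factor of degree ≤ 3 exists, so h is irreducible over GF(2).

Yes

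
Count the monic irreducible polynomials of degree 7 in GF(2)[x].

18

Gauss's count: N_{2}(7) = (1/7) Σ_{d|7} μ(7/d)·2^d.
Divisors of 7: 1, 7; μ(7/d) for each: -1, 1.
Σ = − 2^1 + 2^7 = 126.
N = 126/7 = 18.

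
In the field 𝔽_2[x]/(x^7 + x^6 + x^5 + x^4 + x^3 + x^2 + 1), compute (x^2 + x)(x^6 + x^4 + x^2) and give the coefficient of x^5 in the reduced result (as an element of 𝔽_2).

0

Multiply in 𝔽_2[x]: (x^2 + x)·(x^6 + x^4 + x^2) = x^8 + x^7 + x^6 + x^5 + x^4 + x^3.
Reduce using x^7 ≡ x^6 + x^5 + x^4 + x^3 + x^2 + 1 (mod x^7 + x^6 + x^5 + x^4 + x^3 + x^2 + 1).
Reduced: x.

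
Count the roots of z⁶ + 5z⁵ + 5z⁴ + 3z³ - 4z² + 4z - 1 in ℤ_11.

Write h(z) = z⁶ + 5z⁵ + 5z⁴ + 3z³ - 4z² + 4z - 1.
Evaluate at each of the 11 elements of ℤ_11:
h(0) = 10; h(1) = 2; h(2) = 0 → root; h(3) = 7; h(4) = 2; h(5) = 8; h(6) = 0 → root; h(7) = 5; h(8) = 9; h(9) = 1; h(10) = 0 → root.
Roots: {2, 6, 10}.

3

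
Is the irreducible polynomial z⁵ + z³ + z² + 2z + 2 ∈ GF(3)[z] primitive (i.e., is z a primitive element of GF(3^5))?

Write f(z) = z⁵ + z³ + z² + 2z + 2.
|GF(3^5)^×| = 3^5 − 1 = 242. Prime factorization: 242 = 2·11^2.
f is primitive ⇔ z has order 242 in GF(3)[z]/(f), i.e. z^(242/q) ≠ 1 for each prime q | 242.
z^(121) mod f = 1
z^(22) mod f = 2z + 1.
Since z^(121) = 1, the order of z divides 121 < 242; not primitive.

No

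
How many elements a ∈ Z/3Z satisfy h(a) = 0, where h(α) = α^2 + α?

Evaluate at each of the 3 elements of Z/3Z:
h(0) = 0 → root; h(1) = 2; h(2) = 0 → root.
Roots: {0, 2}.

2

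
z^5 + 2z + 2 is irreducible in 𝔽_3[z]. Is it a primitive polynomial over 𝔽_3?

No

Write f(z) = z^5 + 2z + 2.
|GF(3^5)^×| = 3^5 − 1 = 242. Prime factorization: 242 = 2·11^2.
f is primitive ⇔ z has order 242 in GF(3)[z]/(f), i.e. z^(242/q) ≠ 1 for each prime q | 242.
z^(121) mod f = 1
z^(22) mod f = z^3 + 2z^2 + 2z + 1.
Since z^(121) = 1, the order of z divides 121 < 242; not primitive.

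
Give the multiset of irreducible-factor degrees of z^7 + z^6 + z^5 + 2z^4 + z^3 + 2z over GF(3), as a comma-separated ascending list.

Write g(z) = z^7 + z^6 + z^5 + 2z^4 + z^3 + 2z.
Roots in GF(3): g(0) = 0 → root; g(1) = 2; g(2) = 1.
Linear factors from roots: (z).
Complete factorization: g(z) = (z)·(z^2 + 2z + 2)·(z^4 + 2z^3 + z^2 + 2z + 1).
Factor degrees with multiplicity: 1 + 2 + 4 = 7.

1, 2, 4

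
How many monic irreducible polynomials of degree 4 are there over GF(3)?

18

x^(3^4) − x is the product of all monic irreducibles of degree dividing 4; Möbius inversion gives N = (1/4) Σ μ(4/d)·3^d.
Divisors of 4: 1, 2, 4; μ(4/d) for each: 0, -1, 1.
Σ = − 3^2 + 3^4 = 72.
N = 72/4 = 18.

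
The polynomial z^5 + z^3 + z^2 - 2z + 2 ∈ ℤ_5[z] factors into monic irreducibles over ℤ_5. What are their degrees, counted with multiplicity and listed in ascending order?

1, 2, 2

Write h(z) = z^5 + z^3 + z^2 - 2z + 2.
Roots in ℤ_5: h(0) = 2; h(1) = 3; h(2) = 2; h(3) = 0 → root; h(4) = 3.
Linear factors from roots: (z + 2).
Complete factorization: h(z) = (z + 2)·(z^2 + 2)·(z^2 - 2z - 2).
Factor degrees with multiplicity: 1 + 2 + 2 = 5.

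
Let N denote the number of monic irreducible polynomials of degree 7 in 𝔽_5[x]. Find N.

x^(5^7) − x is the product of all monic irreducibles of degree dividing 7; Möbius inversion gives N = (1/7) Σ μ(7/d)·5^d.
Divisors of 7: 1, 7; μ(7/d) for each: -1, 1.
Σ = − 5^1 + 5^7 = 78120.
N = 78120/7 = 11160.

11160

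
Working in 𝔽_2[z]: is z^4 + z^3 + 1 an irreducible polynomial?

Yes

Write f(z) = z^4 + z^3 + 1.
Check for roots in 𝔽_2: f(0) = 1; f(1) = 1.
No roots, so no linear factors.
Monic irreducibles of degree 2 over GF(2): z^2 + z + 1.
None of them divide f (all give nonzero remainder).
No irreducible factor of degree ≤ 2 exists, so f is irreducible over GF(2).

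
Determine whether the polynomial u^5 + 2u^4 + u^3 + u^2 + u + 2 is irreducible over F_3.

Write g(u) = u^5 + 2u^4 + u^3 + u^2 + u + 2.
Check for roots in F_3: g(0) = 2; g(1) = 2; g(2) = 2.
No roots, so no linear factors.
Monic irreducibles of degree 2 over GF(3): u^2 + 1, u^2 + u + 2, u^2 + 2u + 2.
None of them divide g (all give nonzero remainder).
No irreducible factor of degree ≤ 2 exists, so g is irreducible over GF(3).

Yes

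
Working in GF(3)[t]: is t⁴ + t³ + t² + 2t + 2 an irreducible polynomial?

Yes

Write g(t) = t⁴ + t³ + t² + 2t + 2.
Check for roots in GF(3): g(0) = 2; g(1) = 1; g(2) = 1.
No roots, so no linear factors.
Monic irreducibles of degree 2 over GF(3): t² + 1, t² + t + 2, t² + 2t + 2.
None of them divide g (all give nonzero remainder).
No irreducible factor of degree ≤ 2 exists, so g is irreducible over GF(3).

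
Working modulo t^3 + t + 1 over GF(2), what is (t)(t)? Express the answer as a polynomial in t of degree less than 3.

t^2

Multiply in GF(2)[t]: (t)·(t) = t^2.
Reduced: t^2.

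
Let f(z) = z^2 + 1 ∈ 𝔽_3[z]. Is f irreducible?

Check for roots in 𝔽_3: f(0) = 1; f(1) = 2; f(2) = 2.
No roots. A degree-2 polynomial over a field with no linear factor is irreducible.

Yes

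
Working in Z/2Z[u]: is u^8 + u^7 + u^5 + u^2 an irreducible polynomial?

Write P(u) = u^8 + u^7 + u^5 + u^2.
Check for roots in Z/2Z: P(0) = 0 → root; P(1) = 0 → root.
P(0) = 0, so (u) divides P(u); P is reducible.

No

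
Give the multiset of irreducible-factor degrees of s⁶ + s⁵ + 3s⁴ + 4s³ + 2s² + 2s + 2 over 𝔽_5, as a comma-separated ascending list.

Write f(s) = s⁶ + s⁵ + 3s⁴ + 4s³ + 2s² + 2s + 2.
Roots in 𝔽_5: f(0) = 2; f(1) = 0 → root; f(2) = 0 → root; f(3) = 4; f(4) = 1.
Linear factors from roots: (s + 4), (s + 3).
Complete factorization: f(s) = (s + 3)·(s + 4)·(s⁴ + 4s³ + 3s² + 1).
Factor degrees with multiplicity: 1 + 1 + 4 = 6.

1, 1, 4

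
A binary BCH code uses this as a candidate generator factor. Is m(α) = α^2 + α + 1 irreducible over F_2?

Check for roots in F_2: m(0) = 1; m(1) = 1.
No roots. A degree-2 polynomial over a field with no linear factor is irreducible.

Yes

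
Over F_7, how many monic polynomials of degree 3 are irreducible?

Gauss's count: N_{7}(3) = (1/3) Σ_{d|3} μ(3/d)·7^d.
Divisors of 3: 1, 3; μ(3/d) for each: -1, 1.
Σ = − 7^1 + 7^3 = 336.
N = 336/3 = 112.

112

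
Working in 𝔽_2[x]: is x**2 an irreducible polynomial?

No

Write P(x) = x**2.
Check for roots in 𝔽_2: P(0) = 0 → root; P(1) = 1.
P(0) = 0, so (x) divides P(x); P is reducible.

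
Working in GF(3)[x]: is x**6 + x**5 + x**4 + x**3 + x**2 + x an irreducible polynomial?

No

Write g(x) = x**6 + x**5 + x**4 + x**3 + x**2 + x.
Check for roots in GF(3): g(0) = 0 → root; g(1) = 0 → root; g(2) = 0 → root.
g(0) = 0, so (x) divides g(x); g is reducible.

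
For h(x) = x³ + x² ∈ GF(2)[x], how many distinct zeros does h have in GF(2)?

2

Evaluate at each of the 2 elements of GF(2):
h(0) = 0 → root; h(1) = 0 → root.
Roots: {0, 1}.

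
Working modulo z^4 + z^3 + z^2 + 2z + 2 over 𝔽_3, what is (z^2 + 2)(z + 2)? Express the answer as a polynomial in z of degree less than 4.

Multiply in 𝔽_3[z]: (z^2 + 2)·(z + 2) = z^3 + 2z^2 + 2z + 1.
Reduced: z^3 + 2z^2 + 2z + 1.

z^3 + 2z^2 + 2z + 1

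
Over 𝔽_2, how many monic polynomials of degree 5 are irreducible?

6

By the necklace-counting formula, N_2(5) = (1/5) Σ_{d|5} μ(5/d)·2^d.
Divisors of 5: 1, 5; μ(5/d) for each: -1, 1.
Σ = − 2^1 + 2^5 = 30.
N = 30/5 = 6.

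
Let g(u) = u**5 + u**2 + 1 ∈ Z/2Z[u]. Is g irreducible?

Yes

Check for roots in Z/2Z: g(0) = 1; g(1) = 1.
No roots, so no linear factors.
Monic irreducibles of degree 2 over GF(2): u**2 + u + 1.
None of them divide g (all give nonzero remainder).
No irreducible factor of degree ≤ 2 exists, so g is irreducible over GF(2).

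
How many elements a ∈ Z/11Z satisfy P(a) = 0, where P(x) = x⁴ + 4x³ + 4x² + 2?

Evaluate at each of the 11 elements of Z/11Z:
P(0) = 2; P(1) = 0 → root; P(2) = 0 → root; P(3) = 7; P(4) = 6; P(5) = 6; P(6) = 7; P(7) = 0 → root; P(8) = 0 → root; P(9) = 2; P(10) = 3.
Roots: {1, 2, 7, 8}.

4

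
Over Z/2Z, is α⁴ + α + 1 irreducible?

Write m(α) = α⁴ + α + 1.
Check for roots in Z/2Z: m(0) = 1; m(1) = 1.
No roots, so no linear factors.
Monic irreducibles of degree 2 over GF(2): α² + α + 1.
None of them divide m (all give nonzero remainder).
No irreducible factor of degree ≤ 2 exists, so m is irreducible over GF(2).

Yes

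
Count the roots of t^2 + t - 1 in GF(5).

1

Write f(t) = t^2 + t - 1.
Evaluate at each of the 5 elements of GF(5):
f(0) = 4; f(1) = 1; f(2) = 0 → root; f(3) = 1; f(4) = 4.
Roots: {2}.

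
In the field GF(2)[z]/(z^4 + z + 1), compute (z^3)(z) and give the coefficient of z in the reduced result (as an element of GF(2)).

1

Multiply in GF(2)[z]: (z^3)·(z) = z^4.
Reduce using z^4 ≡ z + 1 (mod z^4 + z + 1).
Reduced: z + 1.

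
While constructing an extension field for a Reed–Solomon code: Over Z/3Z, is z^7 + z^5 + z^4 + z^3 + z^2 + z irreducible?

Write f(z) = z^7 + z^5 + z^4 + z^3 + z^2 + z.
Check for roots in Z/3Z: f(0) = 0 → root; f(1) = 0 → root; f(2) = 1.
f(0) = 0, so (z) divides f(z); f is reducible.

No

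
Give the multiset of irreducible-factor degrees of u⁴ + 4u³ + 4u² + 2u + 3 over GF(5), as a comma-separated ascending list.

Write h(u) = u⁴ + 4u³ + 4u² + 2u + 3.
Roots in GF(5): h(0) = 3; h(1) = 4; h(2) = 1; h(3) = 4; h(4) = 2.
Complete factorization: h(u) = (u² + 3)·(u² + 4u + 1).
Factor degrees with multiplicity: 2 + 2 = 4.

2, 2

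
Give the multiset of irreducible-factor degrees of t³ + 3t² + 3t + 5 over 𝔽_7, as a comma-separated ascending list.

3

Write g(t) = t³ + 3t² + 3t + 5.
Complete factorization: g(t) = (t³ + 3t² + 3t + 5).
Factor degrees with multiplicity: 3 = 3.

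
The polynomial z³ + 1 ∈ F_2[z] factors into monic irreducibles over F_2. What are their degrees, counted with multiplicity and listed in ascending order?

Write g(z) = z³ + 1.
Roots in F_2: g(0) = 1; g(1) = 0 → root.
Linear factors from roots: (z + 1).
Complete factorization: g(z) = (z + 1)·(z² + z + 1).
Factor degrees with multiplicity: 1 + 2 = 3.

1, 2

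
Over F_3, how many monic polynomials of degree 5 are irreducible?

48

x^(3^5) − x is the product of all monic irreducibles of degree dividing 5; Möbius inversion gives N = (1/5) Σ μ(5/d)·3^d.
Divisors of 5: 1, 5; μ(5/d) for each: -1, 1.
Σ = − 3^1 + 3^5 = 240.
N = 240/5 = 48.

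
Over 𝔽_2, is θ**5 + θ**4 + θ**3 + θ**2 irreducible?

Write m(θ) = θ**5 + θ**4 + θ**3 + θ**2.
Check for roots in 𝔽_2: m(0) = 0 → root; m(1) = 0 → root.
m(0) = 0, so (θ) divides m(θ); m is reducible.

No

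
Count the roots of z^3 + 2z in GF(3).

Write h(z) = z^3 + 2z.
Evaluate at each of the 3 elements of GF(3):
h(0) = 0 → root; h(1) = 0 → root; h(2) = 0 → root.
Roots: {0, 1, 2}.

3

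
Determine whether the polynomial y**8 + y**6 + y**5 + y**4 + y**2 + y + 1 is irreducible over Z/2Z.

Write P(y) = y**8 + y**6 + y**5 + y**4 + y**2 + y + 1.
Check for roots in Z/2Z: P(0) = 1; P(1) = 1.
No roots, so no linear factors.
Monic irreducibles of degree 2 over GF(2): y**2 + y + 1.
None of them divide P (all give nonzero remainder).
Monic irreducibles of degree 3 over GF(2): y**3 + y + 1, y**3 + y**2 + 1.
None of them divide P (all give nonzero remainder).
Monic irreducibles of degree 4 over GF(2): y**4 + y + 1, y**4 + y**3 + 1, y**4 + y**3 + y**2 + y + 1.
None of them divide P (all give nonzero remainder).
No irreducible factor of degree ≤ 4 exists, so P is irreducible over GF(2).

Yes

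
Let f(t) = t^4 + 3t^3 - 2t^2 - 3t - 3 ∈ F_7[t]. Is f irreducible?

Yes

Check for roots in F_7: f(0) = 4; f(1) = 3; f(2) = 2; f(3) = 6; f(4) = 2; f(5) = 1; f(6) = 3.
No roots, so no linear factors.
Degree-2 irreducible divisors: test the 21 monic irreducibles of degree 2 over GF(7).
None of them divide f (all give nonzero remainder).
No irreducible factor of degree ≤ 2 exists, so f is irreducible over GF(7).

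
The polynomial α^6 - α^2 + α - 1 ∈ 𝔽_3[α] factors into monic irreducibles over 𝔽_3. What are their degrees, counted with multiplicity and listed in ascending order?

Write h(α) = α^6 - α^2 + α - 1.
Roots in 𝔽_3: h(0) = 2; h(1) = 0 → root; h(2) = 1.
Linear factors from roots: (α - 1).
Complete factorization: h(α) = (α - 1)·(α^2 + α - 1)·(α^3 - α - 1).
Factor degrees with multiplicity: 1 + 2 + 3 = 6.

1, 2, 3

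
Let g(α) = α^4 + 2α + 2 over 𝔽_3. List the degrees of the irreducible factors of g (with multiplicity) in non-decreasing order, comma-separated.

Roots in 𝔽_3: g(0) = 2; g(1) = 2; g(2) = 1.
Complete factorization: g(α) = (α^4 + 2α + 2).
Factor degrees with multiplicity: 4 = 4.

4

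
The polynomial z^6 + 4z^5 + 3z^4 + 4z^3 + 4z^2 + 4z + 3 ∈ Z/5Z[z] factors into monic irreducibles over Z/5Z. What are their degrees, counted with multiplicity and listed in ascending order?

Write f(z) = z^6 + 4z^5 + 3z^4 + 4z^3 + 4z^2 + 4z + 3.
Roots in Z/5Z: f(0) = 3; f(1) = 3; f(2) = 4; f(3) = 3; f(4) = 4.
Complete factorization: f(z) = (z^6 + 4z^5 + 3z^4 + 4z^3 + 4z^2 + 4z + 3).
Factor degrees with multiplicity: 6 = 6.

6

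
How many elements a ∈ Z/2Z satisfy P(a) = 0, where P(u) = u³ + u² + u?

Evaluate at each of the 2 elements of Z/2Z:
P(0) = 0 → root; P(1) = 1.
Roots: {0}.

1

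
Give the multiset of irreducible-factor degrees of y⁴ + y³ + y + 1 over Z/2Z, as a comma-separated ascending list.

Write g(y) = y⁴ + y³ + y + 1.
Roots in Z/2Z: g(0) = 1; g(1) = 0 → root.
Linear factors from roots: (y + 1).
Complete factorization: g(y) = (y + 1)^2·(y² + y + 1).
Factor degrees with multiplicity: 1 + 1 + 2 = 4.

1, 1, 2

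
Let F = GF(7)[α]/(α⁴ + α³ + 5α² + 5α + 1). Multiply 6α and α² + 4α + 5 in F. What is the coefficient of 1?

Multiply in GF(7)[α]: (6α)·(α² + 4α + 5) = 6α³ + 3α² + 2α.
Reduced: 6α³ + 3α² + 2α.

0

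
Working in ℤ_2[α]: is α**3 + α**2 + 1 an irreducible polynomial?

Write f(α) = α**3 + α**2 + 1.
Check for roots in ℤ_2: f(0) = 1; f(1) = 1.
No roots. A degree-3 polynomial over a field with no linear factor is irreducible.

Yes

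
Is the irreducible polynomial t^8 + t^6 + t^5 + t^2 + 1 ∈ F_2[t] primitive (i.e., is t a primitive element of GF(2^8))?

Yes

Write f(t) = t^8 + t^6 + t^5 + t^2 + 1.
|GF(2^8)^×| = 2^8 − 1 = 255. Prime factorization: 255 = 3·5·17.
f is primitive ⇔ t has order 255 in GF(2)[t]/(f), i.e. t^(255/q) ≠ 1 for each prime q | 255.
t^(85) mod f = t^7 + t^3 + 1.
t^(51) mod f = t^6 + t^5 + 1.
t^(15) mod f = t^7 + t^6 + t^5 + t^4 + t^2 + t + 1.
None equal 1, so t has full order 255; f is primitive.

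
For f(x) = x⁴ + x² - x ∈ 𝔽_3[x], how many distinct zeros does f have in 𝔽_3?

Evaluate at each of the 3 elements of 𝔽_3:
f(0) = 0 → root; f(1) = 1; f(2) = 0 → root.
Roots: {0, 2}.

2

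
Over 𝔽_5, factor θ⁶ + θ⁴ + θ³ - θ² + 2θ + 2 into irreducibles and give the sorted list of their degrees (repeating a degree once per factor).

1, 1, 2, 2

Write h(θ) = θ⁶ + θ⁴ + θ³ - θ² + 2θ + 2.
Roots in 𝔽_5: h(0) = 2; h(1) = 1; h(2) = 0 → root; h(3) = 1; h(4) = 0 → root.
Linear factors from roots: (θ - 2), (θ + 1).
Complete factorization: h(θ) = (θ + 1)·(θ - 2)·(θ² + 2)·(θ² + θ + 2).
Factor degrees with multiplicity: 1 + 1 + 2 + 2 = 6.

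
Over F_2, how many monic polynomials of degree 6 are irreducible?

Gauss's count: N_{2}(6) = (1/6) Σ_{d|6} μ(6/d)·2^d.
Divisors of 6: 1, 2, 3, 6; μ(6/d) for each: 1, -1, -1, 1.
Σ = 2^1 − 2^2 − 2^3 + 2^6 = 54.
N = 54/6 = 9.

9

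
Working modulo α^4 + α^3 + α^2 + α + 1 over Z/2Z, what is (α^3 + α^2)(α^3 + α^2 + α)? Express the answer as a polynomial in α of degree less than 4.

α^3 + α

Multiply in Z/2Z[α]: (α^3 + α^2)·(α^3 + α^2 + α) = α^6 + α^3.
Reduce using α^4 ≡ α^3 + α^2 + α + 1 (mod α^4 + α^3 + α^2 + α + 1).
Reduced: α^3 + α.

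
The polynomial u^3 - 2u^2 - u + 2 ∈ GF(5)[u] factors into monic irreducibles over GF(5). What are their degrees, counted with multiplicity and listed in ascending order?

1, 1, 1

Write g(u) = u^3 - 2u^2 - u + 2.
Roots in GF(5): g(0) = 2; g(1) = 0 → root; g(2) = 0 → root; g(3) = 3; g(4) = 0 → root.
Linear factors from roots: (u - 1), (u - 2), (u + 1).
Complete factorization: g(u) = (u + 1)·(u - 2)·(u - 1).
Factor degrees with multiplicity: 1 + 1 + 1 = 3.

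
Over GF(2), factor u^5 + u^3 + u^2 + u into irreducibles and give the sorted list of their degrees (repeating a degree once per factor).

1, 1, 3

Write f(u) = u^5 + u^3 + u^2 + u.
Roots in GF(2): f(0) = 0 → root; f(1) = 0 → root.
Linear factors from roots: (u), (u + 1).
Complete factorization: f(u) = (u)·(u + 1)·(u^3 + u^2 + 1).
Factor degrees with multiplicity: 1 + 1 + 3 = 5.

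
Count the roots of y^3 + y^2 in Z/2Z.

2

Write f(y) = y^3 + y^2.
Evaluate at each of the 2 elements of Z/2Z:
f(0) = 0 → root; f(1) = 0 → root.
Roots: {0, 1}.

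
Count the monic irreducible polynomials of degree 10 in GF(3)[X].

5880

x^(3^10) − x is the product of all monic irreducibles of degree dividing 10; Möbius inversion gives N = (1/10) Σ μ(10/d)·3^d.
Divisors of 10: 1, 2, 5, 10; μ(10/d) for each: 1, -1, -1, 1.
Σ = 3^1 − 3^2 − 3^5 + 3^10 = 58800.
N = 58800/10 = 5880.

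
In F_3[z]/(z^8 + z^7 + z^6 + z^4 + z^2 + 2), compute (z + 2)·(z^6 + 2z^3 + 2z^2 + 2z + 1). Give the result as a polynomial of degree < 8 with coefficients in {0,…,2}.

z^7 + 2z^6 + 2z^4 + 2z + 2

Multiply in F_3[z]: (z + 2)·(z^6 + 2z^3 + 2z^2 + 2z + 1) = z^7 + 2z^6 + 2z^4 + 2z + 2.
Reduced: z^7 + 2z^6 + 2z^4 + 2z + 2.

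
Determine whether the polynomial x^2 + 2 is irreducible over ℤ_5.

Yes

Write P(x) = x^2 + 2.
Check for roots in ℤ_5: P(0) = 2; P(1) = 3; P(2) = 1; P(3) = 1; P(4) = 3.
No roots. A degree-2 polynomial over a field with no linear factor is irreducible.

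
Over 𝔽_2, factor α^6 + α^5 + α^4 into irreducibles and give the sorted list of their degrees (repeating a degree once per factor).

1, 1, 1, 1, 2

Write h(α) = α^6 + α^5 + α^4.
Roots in 𝔽_2: h(0) = 0 → root; h(1) = 1.
Linear factors from roots: (α).
Complete factorization: h(α) = (α)^4·(α^2 + α + 1).
Factor degrees with multiplicity: 1 + 1 + 1 + 1 + 2 = 6.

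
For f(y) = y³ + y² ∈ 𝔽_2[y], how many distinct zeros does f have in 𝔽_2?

Evaluate at each of the 2 elements of 𝔽_2:
f(0) = 0 → root; f(1) = 0 → root.
Roots: {0, 1}.

2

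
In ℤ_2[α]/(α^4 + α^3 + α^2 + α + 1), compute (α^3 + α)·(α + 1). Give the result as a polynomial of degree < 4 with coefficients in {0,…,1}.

1

Multiply in ℤ_2[α]: (α^3 + α)·(α + 1) = α^4 + α^3 + α^2 + α.
Reduce using α^4 ≡ α^3 + α^2 + α + 1 (mod α^4 + α^3 + α^2 + α + 1).
Reduced: 1.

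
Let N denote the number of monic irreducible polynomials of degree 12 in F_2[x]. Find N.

335

x^(2^12) − x is the product of all monic irreducibles of degree dividing 12; Möbius inversion gives N = (1/12) Σ μ(12/d)·2^d.
Divisors of 12: 1, 2, 3, 4, 6, 12; μ(12/d) for each: 0, 1, 0, -1, -1, 1.
Σ = 2^2 − 2^4 − 2^6 + 2^12 = 4020.
N = 4020/12 = 335.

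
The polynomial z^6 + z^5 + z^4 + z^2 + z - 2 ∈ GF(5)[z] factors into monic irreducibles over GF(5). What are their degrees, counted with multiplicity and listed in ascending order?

6

Write g(z) = z^6 + z^5 + z^4 + z^2 + z - 2.
Roots in GF(5): g(0) = 3; g(1) = 3; g(2) = 1; g(3) = 3; g(4) = 4.
Complete factorization: g(z) = (z^6 + z^5 + z^4 + z^2 + z - 2).
Factor degrees with multiplicity: 6 = 6.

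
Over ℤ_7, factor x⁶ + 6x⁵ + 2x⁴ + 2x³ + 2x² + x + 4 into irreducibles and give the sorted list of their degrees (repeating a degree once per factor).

1, 1, 2, 2

Write f(x) = x⁶ + 6x⁵ + 2x⁴ + 2x³ + 2x² + x + 4.
Linear factors from roots: (x + 3), (x + 1).
Complete factorization: f(x) = (x + 1)·(x + 3)·(x² + 2)·(x² + 2x + 3).
Factor degrees with multiplicity: 1 + 1 + 2 + 2 = 6.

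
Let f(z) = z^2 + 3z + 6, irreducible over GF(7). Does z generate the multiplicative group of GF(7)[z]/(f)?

|GF(7^2)^×| = 7^2 − 1 = 48. Prime factorization: 48 = 2^4·3.
f is primitive ⇔ z has order 48 in GF(7)[z]/(f), i.e. z^(48/q) ≠ 1 for each prime q | 48.
z^(24) mod f = 6.
z^(16) mod f = 1
Since z^(16) = 1, the order of z divides 16 < 48; not primitive.

No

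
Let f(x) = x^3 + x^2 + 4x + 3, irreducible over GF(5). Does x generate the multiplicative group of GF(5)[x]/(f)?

Yes

|GF(5^3)^×| = 5^3 − 1 = 124. Prime factorization: 124 = 2^2·31.
f is primitive ⇔ x has order 124 in GF(5)[x]/(f), i.e. x^(124/q) ≠ 1 for each prime q | 124.
x^(62) mod f = 4.
x^(4) mod f = 2x^2 + x + 3.
None equal 1, so x has full order 124; f is primitive.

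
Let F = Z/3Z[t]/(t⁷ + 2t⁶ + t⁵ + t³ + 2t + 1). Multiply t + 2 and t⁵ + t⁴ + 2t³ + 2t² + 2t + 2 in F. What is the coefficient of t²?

Multiply in Z/3Z[t]: (t + 2)·(t⁵ + t⁴ + 2t³ + 2t² + 2t + 2) = t⁶ + t⁴ + 1.
Reduced: t⁶ + t⁴ + 1.

0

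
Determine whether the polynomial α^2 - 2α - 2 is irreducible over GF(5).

Yes

Write f(α) = α^2 - 2α - 2.
Check for roots in GF(5): f(0) = 3; f(1) = 2; f(2) = 3; f(3) = 1; f(4) = 1.
No roots. A degree-2 polynomial over a field with no linear factor is irreducible.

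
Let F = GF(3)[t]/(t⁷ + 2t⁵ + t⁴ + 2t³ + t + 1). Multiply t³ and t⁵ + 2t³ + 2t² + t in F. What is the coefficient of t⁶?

0

Multiply in GF(3)[t]: (t³)·(t⁵ + 2t³ + 2t² + t) = t⁸ + 2t⁶ + 2t⁵ + t⁴.
Reduce using t⁷ ≡ t⁵ + 2t⁴ + t³ + 2t + 2 (mod t⁷ + 2t⁵ + t⁴ + 2t³ + t + 1).
Reduced: t⁵ + 2t⁴ + 2t² + 2t.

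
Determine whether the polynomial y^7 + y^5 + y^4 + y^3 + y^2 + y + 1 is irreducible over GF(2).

Write P(y) = y^7 + y^5 + y^4 + y^3 + y^2 + y + 1.
Check for roots in GF(2): P(0) = 1; P(1) = 1.
No roots, so no linear factors.
Monic irreducibles of degree 2 over GF(2): y^2 + y + 1.
None of them divide P (all give nonzero remainder).
Monic irreducibles of degree 3 over GF(2): y^3 + y + 1, y^3 + y^2 + 1.
None of them divide P (all give nonzero remainder).
No irreducible factor of degree ≤ 3 exists, so P is irreducible over GF(2).

Yes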